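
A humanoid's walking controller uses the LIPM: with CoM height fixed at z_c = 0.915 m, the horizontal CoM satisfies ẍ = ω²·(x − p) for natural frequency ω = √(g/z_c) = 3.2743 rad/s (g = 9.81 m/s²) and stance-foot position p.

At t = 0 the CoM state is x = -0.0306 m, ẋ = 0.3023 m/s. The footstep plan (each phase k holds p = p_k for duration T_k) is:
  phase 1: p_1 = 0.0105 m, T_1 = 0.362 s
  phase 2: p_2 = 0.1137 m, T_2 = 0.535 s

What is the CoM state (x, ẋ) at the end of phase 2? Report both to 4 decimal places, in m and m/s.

phase 1: p=0.0105, T=0.362, ωT=1.185297, cosh=1.788656, sinh=1.483001; start (x,ẋ)=(-0.030600, 0.302300) → end (x,ẋ)=(0.073904, 0.341138)
phase 2: p=0.1137, T=0.535, ωT=1.751751, cosh=2.969077, sinh=2.795607; start (x,ẋ)=(0.073904, 0.341138) → end (x,ẋ)=(0.286808, 0.648589)

x = 0.2868, ẋ = 0.6486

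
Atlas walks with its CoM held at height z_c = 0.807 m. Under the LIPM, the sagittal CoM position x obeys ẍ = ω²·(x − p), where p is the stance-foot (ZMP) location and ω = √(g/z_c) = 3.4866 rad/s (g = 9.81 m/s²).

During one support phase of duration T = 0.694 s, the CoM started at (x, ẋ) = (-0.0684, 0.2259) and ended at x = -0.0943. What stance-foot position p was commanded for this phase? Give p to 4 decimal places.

ωT = 3.4866·0.694 = 2.419700; cosh(ωT) = 5.665719, sinh(ωT) = 5.576771
x(T) = p + (x₀−p)·cosh(ωT) + (ẋ₀/ω)·sinh(ωT) ⇒ p·(1 − cosh) = x(T) − x₀·cosh − (ẋ₀/ω)·sinh
numerator   = -0.0943 − (-0.0684)·5.665719 − (0.2259/3.4866)·5.576771 = -0.068089
denominator = 1 − 5.665719 = -4.665719
p = -0.068089 / -4.665719 = 0.0146

p = 0.0146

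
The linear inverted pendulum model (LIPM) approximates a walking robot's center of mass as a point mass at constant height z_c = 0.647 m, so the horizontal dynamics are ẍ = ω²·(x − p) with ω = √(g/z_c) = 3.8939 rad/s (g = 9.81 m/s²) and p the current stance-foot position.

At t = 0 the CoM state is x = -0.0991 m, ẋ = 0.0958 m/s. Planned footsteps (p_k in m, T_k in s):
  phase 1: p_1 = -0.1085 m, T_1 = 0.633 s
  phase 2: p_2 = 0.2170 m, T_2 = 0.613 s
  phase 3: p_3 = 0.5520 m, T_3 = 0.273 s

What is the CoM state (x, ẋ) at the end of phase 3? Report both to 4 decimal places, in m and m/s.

phase 1: p=-0.1085, T=0.633, ωT=2.464839, cosh=5.923304, sinh=5.838281; start (x,ẋ)=(-0.099100, 0.095800) → end (x,ẋ)=(0.090816, 0.781149)
phase 2: p=0.2170, T=0.613, ωT=2.386961, cosh=5.486142, sinh=5.394233; start (x,ẋ)=(0.090816, 0.781149) → end (x,ẋ)=(0.606864, 1.635047)
phase 3: p=0.5520, T=0.273, ωT=1.063035, cosh=1.620275, sinh=1.274869; start (x,ẋ)=(0.606864, 1.635047) → end (x,ẋ)=(1.176212, 2.921584)

x = 1.1762, ẋ = 2.9216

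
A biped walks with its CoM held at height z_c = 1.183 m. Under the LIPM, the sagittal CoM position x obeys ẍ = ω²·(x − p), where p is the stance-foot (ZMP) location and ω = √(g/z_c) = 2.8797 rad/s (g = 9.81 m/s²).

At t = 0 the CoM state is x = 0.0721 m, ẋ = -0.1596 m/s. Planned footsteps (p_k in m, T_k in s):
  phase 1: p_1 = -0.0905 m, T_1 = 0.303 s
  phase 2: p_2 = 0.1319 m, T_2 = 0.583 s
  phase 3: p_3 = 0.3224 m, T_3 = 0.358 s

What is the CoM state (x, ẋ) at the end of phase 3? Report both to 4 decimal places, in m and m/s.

phase 1: p=-0.0905, T=0.303, ωT=0.872549, cosh=1.405444, sinh=0.987559; start (x,ẋ)=(0.072100, -0.159600) → end (x,ẋ)=(0.083292, 0.238105)
phase 2: p=0.1319, T=0.583, ωT=1.678865, cosh=2.773028, sinh=2.586442; start (x,ẋ)=(0.083292, 0.238105) → end (x,ẋ)=(0.210967, 0.298233)
phase 3: p=0.3224, T=0.358, ωT=1.030933, cosh=1.580177, sinh=1.223503; start (x,ẋ)=(0.210967, 0.298233) → end (x,ẋ)=(0.273026, 0.078645)

x = 0.2730, ẋ = 0.0786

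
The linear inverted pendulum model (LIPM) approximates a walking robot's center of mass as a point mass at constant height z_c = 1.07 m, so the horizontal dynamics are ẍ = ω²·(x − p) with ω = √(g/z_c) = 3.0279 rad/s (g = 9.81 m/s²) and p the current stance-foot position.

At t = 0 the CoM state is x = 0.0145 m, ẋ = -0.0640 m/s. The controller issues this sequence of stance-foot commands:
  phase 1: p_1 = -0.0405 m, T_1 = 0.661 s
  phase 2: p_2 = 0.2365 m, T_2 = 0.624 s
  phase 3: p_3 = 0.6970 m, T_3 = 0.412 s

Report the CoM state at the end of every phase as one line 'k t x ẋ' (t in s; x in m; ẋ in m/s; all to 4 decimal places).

phase 1: p=-0.0405, T=0.661, ωT=2.001442, cosh=3.767429, sinh=3.632289; start (x,ẋ)=(0.014500, -0.064000) → end (x,ẋ)=(0.089934, 0.363786)
phase 2: p=0.2365, T=0.624, ωT=1.889410, cosh=3.383311, sinh=3.232150; start (x,ẋ)=(0.089934, 0.363786) → end (x,ẋ)=(0.128946, -0.203588)
phase 3: p=0.6970, T=0.412, ωT=1.247495, cosh=1.884417, sinh=1.597193; start (x,ẋ)=(0.128946, -0.203588) → end (x,ẋ)=(-0.480841, -3.130832)

1 0.6610 0.0899 0.3638
2 1.2850 0.1289 -0.2036
3 1.6970 -0.4808 -3.1308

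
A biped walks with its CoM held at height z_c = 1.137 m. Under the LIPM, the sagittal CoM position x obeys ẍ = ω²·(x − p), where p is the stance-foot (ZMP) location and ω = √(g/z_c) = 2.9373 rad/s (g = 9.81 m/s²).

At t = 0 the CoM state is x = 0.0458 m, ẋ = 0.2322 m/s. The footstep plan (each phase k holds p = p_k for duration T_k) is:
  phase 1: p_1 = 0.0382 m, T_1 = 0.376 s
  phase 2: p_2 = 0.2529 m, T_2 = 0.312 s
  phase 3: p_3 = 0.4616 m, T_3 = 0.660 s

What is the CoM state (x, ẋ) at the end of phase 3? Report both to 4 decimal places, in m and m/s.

x = 0.1209, ẋ = -0.8722

phase 1: p=0.0382, T=0.376, ωT=1.104425, cosh=1.674445, sinh=1.343043; start (x,ẋ)=(0.045800, 0.232200) → end (x,ẋ)=(0.157096, 0.418788)
phase 2: p=0.2529, T=0.312, ωT=0.916438, cosh=1.450154, sinh=1.050213; start (x,ẋ)=(0.157096, 0.418788) → end (x,ẋ)=(0.263705, 0.311772)
phase 3: p=0.4616, T=0.660, ωT=1.938618, cosh=3.546522, sinh=3.402619; start (x,ẋ)=(0.263705, 0.311772) → end (x,ẋ)=(0.120922, -0.872161)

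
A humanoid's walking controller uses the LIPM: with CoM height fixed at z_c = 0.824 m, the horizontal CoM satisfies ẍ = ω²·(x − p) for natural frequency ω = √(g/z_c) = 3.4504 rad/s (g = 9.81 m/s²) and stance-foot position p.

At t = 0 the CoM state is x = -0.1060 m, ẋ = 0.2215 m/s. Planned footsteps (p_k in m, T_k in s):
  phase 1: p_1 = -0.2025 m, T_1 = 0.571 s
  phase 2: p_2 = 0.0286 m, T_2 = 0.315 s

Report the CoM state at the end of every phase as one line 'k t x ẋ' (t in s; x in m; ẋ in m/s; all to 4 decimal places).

phase 1: p=-0.2025, T=0.571, ωT=1.970178, cosh=3.655694, sinh=3.516262; start (x,ẋ)=(-0.106000, 0.221500) → end (x,ẋ)=(0.376002, 1.980523)
phase 2: p=0.0286, T=0.315, ωT=1.086876, cosh=1.651133, sinh=1.313864; start (x,ẋ)=(0.376002, 1.980523) → end (x,ẋ)=(1.356363, 4.845007)

1 0.5710 0.3760 1.9805
2 0.8860 1.3564 4.8450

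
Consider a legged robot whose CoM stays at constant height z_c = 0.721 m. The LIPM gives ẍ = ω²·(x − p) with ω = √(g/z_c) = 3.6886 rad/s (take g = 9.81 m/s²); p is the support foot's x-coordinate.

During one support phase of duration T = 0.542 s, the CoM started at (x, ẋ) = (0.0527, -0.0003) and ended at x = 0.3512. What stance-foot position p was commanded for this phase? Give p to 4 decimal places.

ωT = 3.6886·0.542 = 1.999221; cosh(ωT) = 3.759372, sinh(ωT) = 3.623932
x(T) = p + (x₀−p)·cosh(ωT) + (ẋ₀/ω)·sinh(ωT) ⇒ p·(1 − cosh) = x(T) − x₀·cosh − (ẋ₀/ω)·sinh
numerator   = 0.3512 − (0.0527)·3.759372 − (-0.0003/3.6886)·3.623932 = 0.153376
denominator = 1 − 3.759372 = -2.759372
p = 0.153376 / -2.759372 = -0.0556

p = -0.0556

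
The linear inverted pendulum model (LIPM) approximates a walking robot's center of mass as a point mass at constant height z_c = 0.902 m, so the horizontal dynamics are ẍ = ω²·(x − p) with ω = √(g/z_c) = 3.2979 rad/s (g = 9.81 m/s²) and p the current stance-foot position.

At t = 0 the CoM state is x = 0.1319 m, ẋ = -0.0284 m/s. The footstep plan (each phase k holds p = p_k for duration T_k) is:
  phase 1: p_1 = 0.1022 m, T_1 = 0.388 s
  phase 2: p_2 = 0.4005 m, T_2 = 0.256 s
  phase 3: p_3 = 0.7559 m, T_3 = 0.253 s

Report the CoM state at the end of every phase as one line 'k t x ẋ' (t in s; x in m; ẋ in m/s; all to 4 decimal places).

phase 1: p=0.1022, T=0.388, ωT=1.279585, cosh=1.936650, sinh=1.658498; start (x,ẋ)=(0.131900, -0.028400) → end (x,ẋ)=(0.145436, 0.107445)
phase 2: p=0.4005, T=0.256, ωT=0.844262, cosh=1.378068, sinh=0.948194; start (x,ẋ)=(0.145436, 0.107445) → end (x,ẋ)=(0.079897, -0.649530)
phase 3: p=0.7559, T=0.253, ωT=0.834369, cosh=1.368754, sinh=0.934606; start (x,ẋ)=(0.079897, -0.649530) → end (x,ẋ)=(-0.353455, -2.972647)

1 0.3880 0.1454 0.1074
2 0.6440 0.0799 -0.6495
3 0.8970 -0.3535 -2.9726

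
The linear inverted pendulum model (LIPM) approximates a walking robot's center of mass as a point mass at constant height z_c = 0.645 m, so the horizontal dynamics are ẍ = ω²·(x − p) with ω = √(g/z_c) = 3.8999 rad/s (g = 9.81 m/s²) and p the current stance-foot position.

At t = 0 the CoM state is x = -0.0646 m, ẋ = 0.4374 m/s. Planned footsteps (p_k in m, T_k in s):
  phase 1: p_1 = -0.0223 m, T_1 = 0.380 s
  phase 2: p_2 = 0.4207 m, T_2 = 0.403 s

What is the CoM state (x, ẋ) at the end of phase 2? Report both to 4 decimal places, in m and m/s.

phase 1: p=-0.0223, T=0.380, ωT=1.481962, cosh=2.314382, sinh=2.087191; start (x,ẋ)=(-0.064600, 0.437400) → end (x,ẋ)=(0.113894, 0.667996)
phase 2: p=0.4207, T=0.403, ωT=1.571660, cosh=2.511166, sinh=2.303466; start (x,ẋ)=(0.113894, 0.667996) → end (x,ẋ)=(0.044809, -1.078677)

x = 0.0448, ẋ = -1.0787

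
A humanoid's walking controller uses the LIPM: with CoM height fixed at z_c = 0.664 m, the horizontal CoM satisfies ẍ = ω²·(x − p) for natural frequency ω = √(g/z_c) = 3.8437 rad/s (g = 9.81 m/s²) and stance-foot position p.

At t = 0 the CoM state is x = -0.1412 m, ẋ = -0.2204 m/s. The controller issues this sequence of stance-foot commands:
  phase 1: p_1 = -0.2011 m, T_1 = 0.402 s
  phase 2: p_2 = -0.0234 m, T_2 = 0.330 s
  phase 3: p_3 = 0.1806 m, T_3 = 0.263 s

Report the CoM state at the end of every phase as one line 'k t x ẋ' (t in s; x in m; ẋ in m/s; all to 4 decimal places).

phase 1: p=-0.2011, T=0.402, ωT=1.545167, cosh=2.451016, sinh=2.237740; start (x,ẋ)=(-0.141200, -0.220400) → end (x,ẋ)=(-0.182597, -0.024992)
phase 2: p=-0.0234, T=0.330, ωT=1.268421, cosh=1.918255, sinh=1.636980; start (x,ẋ)=(-0.182597, -0.024992) → end (x,ẋ)=(-0.339425, -1.049621)
phase 3: p=0.1806, T=0.263, ωT=1.010893, cosh=1.555974, sinh=1.192080; start (x,ẋ)=(-0.339425, -1.049621) → end (x,ẋ)=(-0.954073, -4.015936)

1 0.4020 -0.1826 -0.0250
2 0.7320 -0.3394 -1.0496
3 0.9950 -0.9541 -4.0159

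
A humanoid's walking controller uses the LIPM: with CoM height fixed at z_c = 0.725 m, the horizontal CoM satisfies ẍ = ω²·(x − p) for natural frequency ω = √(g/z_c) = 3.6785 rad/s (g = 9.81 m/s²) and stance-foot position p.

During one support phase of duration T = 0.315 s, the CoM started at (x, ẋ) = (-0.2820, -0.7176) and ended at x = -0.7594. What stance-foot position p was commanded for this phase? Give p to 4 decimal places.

p = -0.0189

ωT = 3.6785·0.315 = 1.158728; cosh(ωT) = 1.749881, sinh(ωT) = 1.435996
x(T) = p + (x₀−p)·cosh(ωT) + (ẋ₀/ω)·sinh(ωT) ⇒ p·(1 − cosh) = x(T) − x₀·cosh − (ẋ₀/ω)·sinh
numerator   = -0.7594 − (-0.2820)·1.749881 − (-0.7176/3.6785)·1.435996 = 0.014200
denominator = 1 − 1.749881 = -0.749881
p = 0.014200 / -0.749881 = -0.0189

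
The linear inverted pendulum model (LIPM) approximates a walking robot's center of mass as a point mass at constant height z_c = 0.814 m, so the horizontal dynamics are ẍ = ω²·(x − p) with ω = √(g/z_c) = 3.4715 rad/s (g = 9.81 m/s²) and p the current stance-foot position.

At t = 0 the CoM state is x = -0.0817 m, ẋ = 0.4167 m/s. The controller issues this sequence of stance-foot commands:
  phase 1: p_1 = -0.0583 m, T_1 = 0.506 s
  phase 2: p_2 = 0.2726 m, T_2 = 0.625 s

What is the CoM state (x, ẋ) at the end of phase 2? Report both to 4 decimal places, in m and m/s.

x = 1.2542, ẋ = 3.5487

phase 1: p=-0.0583, T=0.506, ωT=1.756579, cosh=2.982611, sinh=2.809976; start (x,ẋ)=(-0.081700, 0.416700) → end (x,ẋ)=(0.209201, 1.014591)
phase 2: p=0.2726, T=0.625, ωT=2.169687, cosh=4.434880, sinh=4.320667; start (x,ẋ)=(0.209201, 1.014591) → end (x,ẋ)=(1.254205, 3.548658)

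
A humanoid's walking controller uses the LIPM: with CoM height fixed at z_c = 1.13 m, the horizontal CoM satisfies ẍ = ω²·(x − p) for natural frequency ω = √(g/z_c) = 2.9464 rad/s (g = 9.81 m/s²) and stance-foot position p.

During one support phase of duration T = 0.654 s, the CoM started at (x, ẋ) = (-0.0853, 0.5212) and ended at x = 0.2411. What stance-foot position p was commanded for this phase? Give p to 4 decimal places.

ωT = 2.9464·0.654 = 1.926946; cosh(ωT) = 3.507046, sinh(ωT) = 3.361453
x(T) = p + (x₀−p)·cosh(ωT) + (ẋ₀/ω)·sinh(ωT) ⇒ p·(1 − cosh) = x(T) − x₀·cosh − (ẋ₀/ω)·sinh
numerator   = 0.2411 − (-0.0853)·3.507046 − (0.5212/2.9464)·3.361453 = -0.054369
denominator = 1 − 3.507046 = -2.507046
p = -0.054369 / -2.507046 = 0.0217

p = 0.0217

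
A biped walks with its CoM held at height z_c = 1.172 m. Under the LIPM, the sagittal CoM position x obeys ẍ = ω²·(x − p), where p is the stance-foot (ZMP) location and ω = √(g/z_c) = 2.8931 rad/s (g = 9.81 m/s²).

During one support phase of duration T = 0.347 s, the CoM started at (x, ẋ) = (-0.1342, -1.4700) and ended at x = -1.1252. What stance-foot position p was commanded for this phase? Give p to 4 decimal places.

ωT = 2.8931·0.347 = 1.003906; cosh(ωT) = 1.547682, sinh(ωT) = 1.181237
x(T) = p + (x₀−p)·cosh(ωT) + (ẋ₀/ω)·sinh(ωT) ⇒ p·(1 − cosh) = x(T) − x₀·cosh − (ẋ₀/ω)·sinh
numerator   = -1.1252 − (-0.1342)·1.547682 − (-1.4700/2.8931)·1.181237 = -0.317308
denominator = 1 − 1.547682 = -0.547682
p = -0.317308 / -0.547682 = 0.5794

p = 0.5794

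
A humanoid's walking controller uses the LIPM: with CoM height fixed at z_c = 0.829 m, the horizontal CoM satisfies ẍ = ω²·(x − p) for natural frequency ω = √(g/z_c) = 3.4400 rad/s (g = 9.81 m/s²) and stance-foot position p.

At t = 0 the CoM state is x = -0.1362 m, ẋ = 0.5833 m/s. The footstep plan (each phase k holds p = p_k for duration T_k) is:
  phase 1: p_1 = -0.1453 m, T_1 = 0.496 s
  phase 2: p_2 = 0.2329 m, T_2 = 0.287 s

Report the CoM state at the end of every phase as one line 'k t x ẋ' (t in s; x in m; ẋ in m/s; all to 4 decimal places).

1 0.4960 0.3322 1.7428
2 0.7830 0.9701 3.0582

phase 1: p=-0.1453, T=0.496, ωT=1.706240, cosh=2.844879, sinh=2.663332; start (x,ẋ)=(-0.136200, 0.583300) → end (x,ẋ)=(0.332194, 1.742791)
phase 2: p=0.2329, T=0.287, ωT=0.987280, cosh=1.528257, sinh=1.155668; start (x,ẋ)=(0.332194, 1.742791) → end (x,ẋ)=(0.970137, 3.058173)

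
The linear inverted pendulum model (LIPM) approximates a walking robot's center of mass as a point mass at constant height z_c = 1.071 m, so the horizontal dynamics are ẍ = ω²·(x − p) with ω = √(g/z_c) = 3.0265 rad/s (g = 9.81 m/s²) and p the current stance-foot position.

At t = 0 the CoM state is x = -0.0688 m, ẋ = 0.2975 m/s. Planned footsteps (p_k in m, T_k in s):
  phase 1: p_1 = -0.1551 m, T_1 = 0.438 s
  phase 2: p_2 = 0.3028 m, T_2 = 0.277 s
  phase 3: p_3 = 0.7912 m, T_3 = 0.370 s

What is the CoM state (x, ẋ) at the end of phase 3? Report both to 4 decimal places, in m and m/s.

phase 1: p=-0.1551, T=0.438, ωT=1.325607, cosh=2.015056, sinh=1.749414; start (x,ẋ)=(-0.068800, 0.297500) → end (x,ẋ)=(0.190764, 1.056403)
phase 2: p=0.3028, T=0.277, ωT=0.838341, cosh=1.372477, sinh=0.940049; start (x,ẋ)=(0.190764, 1.056403) → end (x,ẋ)=(0.477158, 1.131139)
phase 3: p=0.7912, T=0.370, ωT=1.119805, cosh=1.695300, sinh=1.368957; start (x,ẋ)=(0.477158, 1.131139) → end (x,ẋ)=(0.770446, 0.616499)

x = 0.7704, ẋ = 0.6165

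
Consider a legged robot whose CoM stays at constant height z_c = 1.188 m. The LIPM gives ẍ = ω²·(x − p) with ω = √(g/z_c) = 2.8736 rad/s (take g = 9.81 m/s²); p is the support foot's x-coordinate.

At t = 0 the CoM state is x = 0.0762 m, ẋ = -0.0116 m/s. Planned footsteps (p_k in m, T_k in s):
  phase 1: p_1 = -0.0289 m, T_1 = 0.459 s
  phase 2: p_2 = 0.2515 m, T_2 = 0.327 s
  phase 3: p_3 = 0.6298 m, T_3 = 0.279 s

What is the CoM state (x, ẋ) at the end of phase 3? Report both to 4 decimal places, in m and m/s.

x = 0.3795, ẋ = -0.1051

phase 1: p=-0.0289, T=0.459, ωT=1.318982, cosh=2.003511, sinh=1.736103; start (x,ẋ)=(0.076200, -0.011600) → end (x,ẋ)=(0.174661, 0.501089)
phase 2: p=0.2515, T=0.327, ωT=0.939667, cosh=1.474944, sinh=1.084186; start (x,ẋ)=(0.174661, 0.501089) → end (x,ẋ)=(0.327223, 0.499684)
phase 3: p=0.6298, T=0.279, ωT=0.801734, cosh=1.338977, sinh=0.890427; start (x,ẋ)=(0.327223, 0.499684) → end (x,ẋ)=(0.379491, -0.105146)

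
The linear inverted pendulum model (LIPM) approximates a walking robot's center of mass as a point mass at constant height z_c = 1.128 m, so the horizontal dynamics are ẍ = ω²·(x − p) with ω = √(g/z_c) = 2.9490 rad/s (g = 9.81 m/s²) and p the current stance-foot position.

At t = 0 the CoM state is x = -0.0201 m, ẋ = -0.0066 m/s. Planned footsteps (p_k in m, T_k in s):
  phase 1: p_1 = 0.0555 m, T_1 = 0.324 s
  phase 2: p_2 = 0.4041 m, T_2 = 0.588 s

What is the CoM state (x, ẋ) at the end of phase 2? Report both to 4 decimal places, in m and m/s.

phase 1: p=0.0555, T=0.324, ωT=0.955476, cosh=1.492268, sinh=1.107639; start (x,ẋ)=(-0.020100, -0.006600) → end (x,ẋ)=(-0.059794, -0.256791)
phase 2: p=0.4041, T=0.588, ωT=1.734012, cosh=2.919952, sinh=2.743378; start (x,ẋ)=(-0.059794, -0.256791) → end (x,ẋ)=(-1.189335, -4.502826)

x = -1.1893, ẋ = -4.5028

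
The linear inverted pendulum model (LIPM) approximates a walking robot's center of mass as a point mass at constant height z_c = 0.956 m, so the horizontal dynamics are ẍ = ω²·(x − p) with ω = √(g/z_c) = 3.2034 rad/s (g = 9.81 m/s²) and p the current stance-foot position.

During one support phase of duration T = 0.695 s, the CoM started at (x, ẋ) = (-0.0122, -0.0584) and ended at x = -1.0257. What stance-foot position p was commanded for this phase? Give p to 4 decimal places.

ωT = 3.2034·0.695 = 2.226363; cosh(ωT) = 4.687012, sinh(ωT) = 4.579092
x(T) = p + (x₀−p)·cosh(ωT) + (ẋ₀/ω)·sinh(ωT) ⇒ p·(1 − cosh) = x(T) − x₀·cosh − (ẋ₀/ω)·sinh
numerator   = -1.0257 − (-0.0122)·4.687012 − (-0.0584/3.2034)·4.579092 = -0.885039
denominator = 1 − 4.687012 = -3.687012
p = -0.885039 / -3.687012 = 0.2400

p = 0.2400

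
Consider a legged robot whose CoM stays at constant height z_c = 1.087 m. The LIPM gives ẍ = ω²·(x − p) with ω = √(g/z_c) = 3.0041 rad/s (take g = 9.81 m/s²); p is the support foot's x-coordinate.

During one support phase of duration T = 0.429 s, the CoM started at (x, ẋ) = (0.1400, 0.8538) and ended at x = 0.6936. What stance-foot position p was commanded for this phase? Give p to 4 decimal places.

p = 0.0589

ωT = 3.0041·0.429 = 1.288759; cosh(ωT) = 1.951947, sinh(ωT) = 1.676334
x(T) = p + (x₀−p)·cosh(ωT) + (ẋ₀/ω)·sinh(ωT) ⇒ p·(1 − cosh) = x(T) − x₀·cosh − (ẋ₀/ω)·sinh
numerator   = 0.6936 − (0.1400)·1.951947 − (0.8538/3.0041)·1.676334 = -0.056106
denominator = 1 − 1.951947 = -0.951947
p = -0.056106 / -0.951947 = 0.0589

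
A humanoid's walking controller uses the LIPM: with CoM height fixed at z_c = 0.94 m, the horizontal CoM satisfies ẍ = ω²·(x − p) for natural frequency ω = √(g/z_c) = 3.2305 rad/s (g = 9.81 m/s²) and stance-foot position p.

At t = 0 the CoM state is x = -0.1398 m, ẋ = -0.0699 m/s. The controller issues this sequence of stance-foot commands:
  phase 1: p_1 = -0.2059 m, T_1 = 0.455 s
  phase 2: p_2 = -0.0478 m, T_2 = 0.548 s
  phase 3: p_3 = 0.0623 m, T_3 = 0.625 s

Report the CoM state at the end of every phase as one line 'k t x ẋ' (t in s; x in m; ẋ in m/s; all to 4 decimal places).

phase 1: p=-0.2059, T=0.455, ωT=1.469878, cosh=2.289328, sinh=2.059374; start (x,ẋ)=(-0.139800, -0.069900) → end (x,ẋ)=(-0.099135, 0.279727)
phase 2: p=-0.0478, T=0.548, ωT=1.770314, cosh=3.021488, sinh=2.851209; start (x,ẋ)=(-0.099135, 0.279727) → end (x,ẋ)=(0.043975, 0.372351)
phase 3: p=0.0623, T=0.625, ωT=2.019062, cosh=3.832020, sinh=3.699241; start (x,ẋ)=(0.043975, 0.372351) → end (x,ẋ)=(0.418459, 1.207873)

1 0.4550 -0.0991 0.2797
2 1.0030 0.0440 0.3724
3 1.6280 0.4185 1.2079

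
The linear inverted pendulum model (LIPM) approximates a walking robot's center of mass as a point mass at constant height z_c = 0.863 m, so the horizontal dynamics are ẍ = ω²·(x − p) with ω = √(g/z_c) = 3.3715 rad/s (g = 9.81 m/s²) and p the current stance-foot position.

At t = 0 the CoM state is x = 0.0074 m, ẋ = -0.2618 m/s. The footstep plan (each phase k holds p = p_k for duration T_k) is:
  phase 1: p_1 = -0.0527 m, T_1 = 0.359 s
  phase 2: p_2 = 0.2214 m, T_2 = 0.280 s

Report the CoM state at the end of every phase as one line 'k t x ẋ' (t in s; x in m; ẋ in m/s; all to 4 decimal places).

1 0.3590 -0.0616 -0.1685
2 0.6390 -0.2519 -1.2899

phase 1: p=-0.0527, T=0.359, ωT=1.210368, cosh=1.826404, sinh=1.528317; start (x,ẋ)=(0.007400, -0.261800) → end (x,ẋ)=(-0.061608, -0.168474)
phase 2: p=0.2214, T=0.280, ωT=0.944020, cosh=1.479677, sinh=1.090616; start (x,ẋ)=(-0.061608, -0.168474) → end (x,ẋ)=(-0.251859, -1.289912)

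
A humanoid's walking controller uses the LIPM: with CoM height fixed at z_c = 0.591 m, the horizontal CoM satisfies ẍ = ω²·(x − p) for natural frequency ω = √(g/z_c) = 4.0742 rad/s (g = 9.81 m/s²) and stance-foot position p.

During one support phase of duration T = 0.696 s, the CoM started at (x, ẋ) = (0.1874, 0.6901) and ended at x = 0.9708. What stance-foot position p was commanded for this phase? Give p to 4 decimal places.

ωT = 4.0742·0.696 = 2.835643; cosh(ωT) = 8.550019, sinh(ωT) = 8.491339
x(T) = p + (x₀−p)·cosh(ωT) + (ẋ₀/ω)·sinh(ωT) ⇒ p·(1 − cosh) = x(T) − x₀·cosh − (ẋ₀/ω)·sinh
numerator   = 0.9708 − (0.1874)·8.550019 − (0.6901/4.0742)·8.491339 = -2.069762
denominator = 1 − 8.550019 = -7.550019
p = -2.069762 / -7.550019 = 0.2741

p = 0.2741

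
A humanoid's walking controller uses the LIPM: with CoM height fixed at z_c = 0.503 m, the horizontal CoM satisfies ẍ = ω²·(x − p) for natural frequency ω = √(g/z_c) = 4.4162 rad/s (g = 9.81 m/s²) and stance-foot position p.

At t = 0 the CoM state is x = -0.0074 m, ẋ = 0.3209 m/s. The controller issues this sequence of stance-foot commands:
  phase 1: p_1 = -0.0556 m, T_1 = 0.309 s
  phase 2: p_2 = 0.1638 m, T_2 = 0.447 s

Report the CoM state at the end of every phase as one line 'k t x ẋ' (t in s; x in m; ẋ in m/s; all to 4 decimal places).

1 0.3090 0.1778 1.0584
2 0.7560 1.0614 4.1022

phase 1: p=-0.0556, T=0.309, ωT=1.364606, cosh=2.084831, sinh=1.829349; start (x,ẋ)=(-0.007400, 0.320900) → end (x,ẋ)=(0.177817, 1.058419)
phase 2: p=0.1638, T=0.447, ωT=1.974041, cosh=3.669305, sinh=3.530410; start (x,ẋ)=(0.177817, 1.058419) → end (x,ẋ)=(1.061357, 4.102203)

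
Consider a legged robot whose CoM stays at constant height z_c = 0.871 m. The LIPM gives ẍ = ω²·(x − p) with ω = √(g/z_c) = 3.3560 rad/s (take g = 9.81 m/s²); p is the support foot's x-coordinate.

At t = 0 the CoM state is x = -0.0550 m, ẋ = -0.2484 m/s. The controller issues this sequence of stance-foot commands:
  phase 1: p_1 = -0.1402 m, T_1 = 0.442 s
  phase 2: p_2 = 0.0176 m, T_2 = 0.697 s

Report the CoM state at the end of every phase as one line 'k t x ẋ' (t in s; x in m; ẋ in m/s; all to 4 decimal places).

1 0.4420 -0.0975 0.0221
2 1.1390 -0.5510 -1.8688

phase 1: p=-0.1402, T=0.442, ωT=1.483352, cosh=2.317286, sinh=2.090410; start (x,ẋ)=(-0.055000, -0.248400) → end (x,ẋ)=(-0.097492, 0.022100)
phase 2: p=0.0176, T=0.697, ωT=2.339132, cosh=5.234320, sinh=5.137909; start (x,ẋ)=(-0.097492, 0.022100) → end (x,ẋ)=(-0.550997, -1.868843)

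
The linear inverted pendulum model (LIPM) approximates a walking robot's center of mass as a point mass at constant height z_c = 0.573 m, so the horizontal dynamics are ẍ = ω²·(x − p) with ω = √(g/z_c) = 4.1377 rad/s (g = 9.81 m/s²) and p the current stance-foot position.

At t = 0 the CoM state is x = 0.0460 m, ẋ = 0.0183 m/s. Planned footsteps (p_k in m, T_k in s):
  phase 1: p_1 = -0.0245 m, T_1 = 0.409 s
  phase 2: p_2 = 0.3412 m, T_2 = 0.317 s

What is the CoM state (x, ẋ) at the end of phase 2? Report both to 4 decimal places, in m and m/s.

x = 0.3702, ẋ = 0.5141

phase 1: p=-0.0245, T=0.409, ωT=1.692319, cosh=2.808078, sinh=2.623986; start (x,ẋ)=(0.046000, 0.018300) → end (x,ẋ)=(0.185075, 0.816825)
phase 2: p=0.3412, T=0.317, ωT=1.311651, cosh=1.990836, sinh=1.721461; start (x,ẋ)=(0.185075, 0.816825) → end (x,ẋ)=(0.370215, 0.514102)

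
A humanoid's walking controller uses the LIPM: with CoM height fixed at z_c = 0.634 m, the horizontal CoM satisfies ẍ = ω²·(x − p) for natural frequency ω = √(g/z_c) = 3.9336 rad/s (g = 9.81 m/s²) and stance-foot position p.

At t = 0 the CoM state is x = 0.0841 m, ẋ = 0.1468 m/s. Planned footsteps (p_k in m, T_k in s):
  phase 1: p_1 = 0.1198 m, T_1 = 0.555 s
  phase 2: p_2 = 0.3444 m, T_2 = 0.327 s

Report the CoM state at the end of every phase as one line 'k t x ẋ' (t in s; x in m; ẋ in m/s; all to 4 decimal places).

1 0.5550 0.1229 0.0444
2 0.8820 -0.0682 -1.3700

phase 1: p=0.1198, T=0.555, ωT=2.183148, cosh=4.493442, sinh=4.380756; start (x,ẋ)=(0.084100, 0.146800) → end (x,ẋ)=(0.122872, 0.044450)
phase 2: p=0.3444, T=0.327, ωT=1.286287, cosh=1.947809, sinh=1.671515; start (x,ẋ)=(0.122872, 0.044450) → end (x,ẋ)=(-0.068207, -1.369984)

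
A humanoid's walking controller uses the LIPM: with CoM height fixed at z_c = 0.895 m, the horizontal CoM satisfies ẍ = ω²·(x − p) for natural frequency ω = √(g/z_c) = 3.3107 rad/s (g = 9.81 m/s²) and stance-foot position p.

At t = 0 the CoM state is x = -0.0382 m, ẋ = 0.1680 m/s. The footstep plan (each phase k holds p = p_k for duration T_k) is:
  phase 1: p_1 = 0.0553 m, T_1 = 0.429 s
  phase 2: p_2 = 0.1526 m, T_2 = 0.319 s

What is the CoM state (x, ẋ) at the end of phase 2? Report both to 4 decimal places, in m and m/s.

x = -0.2646, ẋ = -1.2291

phase 1: p=0.0553, T=0.429, ωT=1.420290, cosh=2.189983, sinh=1.948339; start (x,ẋ)=(-0.038200, 0.168000) → end (x,ẋ)=(-0.050596, -0.235192)
phase 2: p=0.1526, T=0.319, ωT=1.056113, cosh=1.611490, sinh=1.263685; start (x,ẋ)=(-0.050596, -0.235192) → end (x,ẋ)=(-0.264620, -1.229116)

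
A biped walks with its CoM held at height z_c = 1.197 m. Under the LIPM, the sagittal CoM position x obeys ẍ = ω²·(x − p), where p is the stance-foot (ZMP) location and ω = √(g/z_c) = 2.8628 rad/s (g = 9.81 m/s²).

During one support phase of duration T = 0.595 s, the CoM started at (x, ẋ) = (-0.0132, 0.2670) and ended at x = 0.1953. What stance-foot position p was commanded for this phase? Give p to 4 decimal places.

p = 0.0081

ωT = 2.8628·0.595 = 1.703366; cosh(ωT) = 2.837237, sinh(ωT) = 2.655167
x(T) = p + (x₀−p)·cosh(ωT) + (ẋ₀/ω)·sinh(ωT) ⇒ p·(1 − cosh) = x(T) − x₀·cosh − (ẋ₀/ω)·sinh
numerator   = 0.1953 − (-0.0132)·2.837237 − (0.2670/2.8628)·2.655167 = -0.014884
denominator = 1 − 2.837237 = -1.837237
p = -0.014884 / -1.837237 = 0.0081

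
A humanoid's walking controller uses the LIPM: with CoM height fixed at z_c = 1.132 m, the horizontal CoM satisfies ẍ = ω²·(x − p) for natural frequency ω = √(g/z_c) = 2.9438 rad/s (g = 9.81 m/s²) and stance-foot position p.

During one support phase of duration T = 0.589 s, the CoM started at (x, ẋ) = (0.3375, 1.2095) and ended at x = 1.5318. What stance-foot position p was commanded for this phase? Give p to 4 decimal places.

ωT = 2.9438·0.589 = 1.733898; cosh(ωT) = 2.919640, sinh(ωT) = 2.743045
x(T) = p + (x₀−p)·cosh(ωT) + (ẋ₀/ω)·sinh(ωT) ⇒ p·(1 − cosh) = x(T) − x₀·cosh − (ẋ₀/ω)·sinh
numerator   = 1.5318 − (0.3375)·2.919640 − (1.2095/2.9438)·2.743045 = -0.580596
denominator = 1 − 2.919640 = -1.919640
p = -0.580596 / -1.919640 = 0.3025

p = 0.3025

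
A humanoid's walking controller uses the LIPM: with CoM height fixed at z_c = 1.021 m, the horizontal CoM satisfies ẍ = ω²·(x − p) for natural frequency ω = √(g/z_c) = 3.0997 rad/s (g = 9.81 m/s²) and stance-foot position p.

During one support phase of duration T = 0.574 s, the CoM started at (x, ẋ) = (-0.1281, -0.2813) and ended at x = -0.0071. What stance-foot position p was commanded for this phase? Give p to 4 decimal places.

p = -0.3148

ωT = 3.0997·0.574 = 1.779228; cosh(ωT) = 3.047024, sinh(ωT) = 2.878255
x(T) = p + (x₀−p)·cosh(ωT) + (ẋ₀/ω)·sinh(ωT) ⇒ p·(1 − cosh) = x(T) − x₀·cosh − (ẋ₀/ω)·sinh
numerator   = -0.0071 − (-0.1281)·3.047024 − (-0.2813/3.0997)·2.878255 = 0.644427
denominator = 1 − 3.047024 = -2.047024
p = 0.644427 / -2.047024 = -0.3148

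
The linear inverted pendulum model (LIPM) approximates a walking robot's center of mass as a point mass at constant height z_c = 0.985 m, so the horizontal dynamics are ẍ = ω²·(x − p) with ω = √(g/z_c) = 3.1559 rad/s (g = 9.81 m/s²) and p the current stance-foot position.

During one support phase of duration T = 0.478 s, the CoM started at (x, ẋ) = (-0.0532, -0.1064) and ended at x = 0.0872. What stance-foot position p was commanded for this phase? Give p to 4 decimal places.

p = -0.2085

ωT = 3.1559·0.478 = 1.508520; cosh(ωT) = 2.370637, sinh(ωT) = 2.149400
x(T) = p + (x₀−p)·cosh(ωT) + (ẋ₀/ω)·sinh(ωT) ⇒ p·(1 − cosh) = x(T) − x₀·cosh − (ẋ₀/ω)·sinh
numerator   = 0.0872 − (-0.0532)·2.370637 − (-0.1064/3.1559)·2.149400 = 0.285784
denominator = 1 − 2.370637 = -1.370637
p = 0.285784 / -1.370637 = -0.2085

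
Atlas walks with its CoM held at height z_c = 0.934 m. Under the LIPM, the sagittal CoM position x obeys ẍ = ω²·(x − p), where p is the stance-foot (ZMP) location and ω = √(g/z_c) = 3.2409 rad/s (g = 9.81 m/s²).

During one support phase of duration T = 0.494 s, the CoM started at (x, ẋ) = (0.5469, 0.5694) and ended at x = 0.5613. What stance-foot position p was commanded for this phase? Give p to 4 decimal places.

p = 0.8023

ωT = 3.2409·0.494 = 1.601005; cosh(ωT) = 2.579852, sinh(ωT) = 2.378158
x(T) = p + (x₀−p)·cosh(ωT) + (ẋ₀/ω)·sinh(ωT) ⇒ p·(1 − cosh) = x(T) − x₀·cosh − (ẋ₀/ω)·sinh
numerator   = 0.5613 − (0.5469)·2.579852 − (0.5694/3.2409)·2.378158 = -1.267444
denominator = 1 − 2.579852 = -1.579852
p = -1.267444 / -1.579852 = 0.8023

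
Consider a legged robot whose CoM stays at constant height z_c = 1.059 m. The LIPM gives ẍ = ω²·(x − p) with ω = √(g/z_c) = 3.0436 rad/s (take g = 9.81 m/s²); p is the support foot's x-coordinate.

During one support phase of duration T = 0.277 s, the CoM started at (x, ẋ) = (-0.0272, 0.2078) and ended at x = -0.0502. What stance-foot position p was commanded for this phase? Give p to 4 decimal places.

ωT = 3.0436·0.277 = 0.843077; cosh(ωT) = 1.376945, sinh(ωT) = 0.946561
x(T) = p + (x₀−p)·cosh(ωT) + (ẋ₀/ω)·sinh(ωT) ⇒ p·(1 − cosh) = x(T) − x₀·cosh − (ẋ₀/ω)·sinh
numerator   = -0.0502 − (-0.0272)·1.376945 − (0.2078/3.0436)·0.946561 = -0.077373
denominator = 1 − 1.376945 = -0.376945
p = -0.077373 / -0.376945 = 0.2053

p = 0.2053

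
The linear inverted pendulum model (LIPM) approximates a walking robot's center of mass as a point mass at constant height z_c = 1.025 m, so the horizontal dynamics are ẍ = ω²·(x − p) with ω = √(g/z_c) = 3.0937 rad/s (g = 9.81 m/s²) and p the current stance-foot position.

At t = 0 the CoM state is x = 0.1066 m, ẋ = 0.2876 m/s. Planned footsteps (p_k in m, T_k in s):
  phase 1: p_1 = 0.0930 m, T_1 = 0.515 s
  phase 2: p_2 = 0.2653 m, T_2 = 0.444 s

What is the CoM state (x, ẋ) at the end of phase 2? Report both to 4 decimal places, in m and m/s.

x = 0.9365, ẋ = 2.2241

phase 1: p=0.0930, T=0.515, ωT=1.593256, cosh=2.561501, sinh=2.358238; start (x,ẋ)=(0.106600, 0.287600) → end (x,ẋ)=(0.347066, 0.835909)
phase 2: p=0.2653, T=0.444, ωT=1.373603, cosh=2.101374, sinh=1.848181; start (x,ẋ)=(0.347066, 0.835909) → end (x,ẋ)=(0.936493, 2.224070)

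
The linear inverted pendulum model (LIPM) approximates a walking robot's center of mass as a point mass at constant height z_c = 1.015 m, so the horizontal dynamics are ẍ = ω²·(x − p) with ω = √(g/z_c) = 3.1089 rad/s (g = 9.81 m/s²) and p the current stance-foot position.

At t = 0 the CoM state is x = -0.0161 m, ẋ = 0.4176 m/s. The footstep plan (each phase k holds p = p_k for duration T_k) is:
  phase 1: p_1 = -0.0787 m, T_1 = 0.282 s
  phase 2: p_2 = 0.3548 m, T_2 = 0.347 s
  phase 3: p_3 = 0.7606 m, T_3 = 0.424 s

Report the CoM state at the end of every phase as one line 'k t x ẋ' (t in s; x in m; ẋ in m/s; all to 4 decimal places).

1 0.2820 0.1430 0.7820
2 0.6290 0.3344 0.4264
3 1.0530 0.1452 -1.4444

phase 1: p=-0.0787, T=0.282, ωT=0.876710, cosh=1.409565, sinh=0.993415; start (x,ẋ)=(-0.016100, 0.417600) → end (x,ẋ)=(0.142978, 0.781970)
phase 2: p=0.3548, T=0.347, ωT=1.078788, cosh=1.640560, sinh=1.300553; start (x,ẋ)=(0.142978, 0.781970) → end (x,ẋ)=(0.334417, 0.426413)
phase 3: p=0.7606, T=0.424, ωT=1.318174, cosh=2.002107, sinh=1.734483; start (x,ẋ)=(0.334417, 0.426413) → end (x,ẋ)=(0.145236, -1.444398)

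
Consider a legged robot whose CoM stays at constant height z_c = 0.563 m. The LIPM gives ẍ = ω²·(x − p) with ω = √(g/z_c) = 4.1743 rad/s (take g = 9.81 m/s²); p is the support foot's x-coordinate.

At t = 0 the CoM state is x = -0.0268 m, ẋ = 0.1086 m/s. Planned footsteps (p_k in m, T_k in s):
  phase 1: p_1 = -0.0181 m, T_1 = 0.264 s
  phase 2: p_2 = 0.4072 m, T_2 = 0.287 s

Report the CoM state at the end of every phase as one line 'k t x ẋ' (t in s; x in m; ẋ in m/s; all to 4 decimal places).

1 0.2640 0.0022 0.1329
2 0.5510 -0.2770 -2.3057

phase 1: p=-0.0181, T=0.264, ωT=1.102015, cosh=1.671214, sinh=1.339013; start (x,ẋ)=(-0.026800, 0.108600) → end (x,ẋ)=(0.002197, 0.132866)
phase 2: p=0.4072, T=0.287, ωT=1.198024, cosh=1.807677, sinh=1.505887; start (x,ẋ)=(0.002197, 0.132866) → end (x,ẋ)=(-0.276984, -2.305682)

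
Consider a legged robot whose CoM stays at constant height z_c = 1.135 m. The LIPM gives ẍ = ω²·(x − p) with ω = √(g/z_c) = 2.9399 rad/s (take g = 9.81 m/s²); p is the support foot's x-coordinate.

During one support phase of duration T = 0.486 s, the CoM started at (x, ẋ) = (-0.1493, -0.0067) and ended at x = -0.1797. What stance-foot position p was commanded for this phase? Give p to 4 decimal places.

p = -0.1278

ωT = 2.9399·0.486 = 1.428791; cosh(ωT) = 2.206625, sinh(ωT) = 1.967027
x(T) = p + (x₀−p)·cosh(ωT) + (ẋ₀/ω)·sinh(ωT) ⇒ p·(1 − cosh) = x(T) − x₀·cosh − (ẋ₀/ω)·sinh
numerator   = -0.1797 − (-0.1493)·2.206625 − (-0.0067/2.9399)·1.967027 = 0.154232
denominator = 1 − 2.206625 = -1.206625
p = 0.154232 / -1.206625 = -0.1278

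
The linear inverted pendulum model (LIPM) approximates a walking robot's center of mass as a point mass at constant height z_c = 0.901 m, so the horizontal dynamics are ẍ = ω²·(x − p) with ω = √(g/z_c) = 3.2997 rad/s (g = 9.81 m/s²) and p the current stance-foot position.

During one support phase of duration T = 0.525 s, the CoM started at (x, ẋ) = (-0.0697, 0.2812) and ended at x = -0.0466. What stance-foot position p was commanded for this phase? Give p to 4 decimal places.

p = 0.0401

ωT = 3.2997·0.525 = 1.732343; cosh(ωT) = 2.915376, sinh(ωT) = 2.738507
x(T) = p + (x₀−p)·cosh(ωT) + (ẋ₀/ω)·sinh(ωT) ⇒ p·(1 − cosh) = x(T) − x₀·cosh − (ẋ₀/ω)·sinh
numerator   = -0.0466 − (-0.0697)·2.915376 − (0.2812/3.2997)·2.738507 = -0.076773
denominator = 1 − 2.915376 = -1.915376
p = -0.076773 / -1.915376 = 0.0401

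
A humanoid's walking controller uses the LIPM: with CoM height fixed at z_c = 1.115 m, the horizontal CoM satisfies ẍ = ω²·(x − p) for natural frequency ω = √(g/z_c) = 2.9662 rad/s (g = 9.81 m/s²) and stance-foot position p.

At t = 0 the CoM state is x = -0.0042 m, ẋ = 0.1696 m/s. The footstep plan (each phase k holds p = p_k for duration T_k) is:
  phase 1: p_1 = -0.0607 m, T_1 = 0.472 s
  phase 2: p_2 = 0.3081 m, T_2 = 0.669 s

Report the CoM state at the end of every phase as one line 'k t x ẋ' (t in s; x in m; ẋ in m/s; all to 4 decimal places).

1 0.4720 0.1697 0.6840
2 1.1410 0.6181 1.0700

phase 1: p=-0.0607, T=0.472, ωT=1.400046, cosh=2.150987, sinh=1.904401; start (x,ẋ)=(-0.004200, 0.169600) → end (x,ẋ)=(0.169720, 0.683967)
phase 2: p=0.3081, T=0.669, ωT=1.984388, cosh=3.706029, sinh=3.568564; start (x,ẋ)=(0.169720, 0.683967) → end (x,ẋ)=(0.618122, 1.070034)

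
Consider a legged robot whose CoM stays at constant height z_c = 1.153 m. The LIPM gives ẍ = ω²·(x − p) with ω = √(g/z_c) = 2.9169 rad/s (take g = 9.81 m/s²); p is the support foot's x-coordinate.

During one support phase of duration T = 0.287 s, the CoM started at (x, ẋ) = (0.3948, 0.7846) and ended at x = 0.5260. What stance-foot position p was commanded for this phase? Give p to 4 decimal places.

p = 0.7212

ωT = 2.9169·0.287 = 0.837150; cosh(ωT) = 1.371359, sinh(ωT) = 0.938416
x(T) = p + (x₀−p)·cosh(ωT) + (ẋ₀/ω)·sinh(ωT) ⇒ p·(1 − cosh) = x(T) − x₀·cosh − (ẋ₀/ω)·sinh
numerator   = 0.5260 − (0.3948)·1.371359 − (0.7846/2.9169)·0.938416 = -0.267832
denominator = 1 − 1.371359 = -0.371359
p = -0.267832 / -0.371359 = 0.7212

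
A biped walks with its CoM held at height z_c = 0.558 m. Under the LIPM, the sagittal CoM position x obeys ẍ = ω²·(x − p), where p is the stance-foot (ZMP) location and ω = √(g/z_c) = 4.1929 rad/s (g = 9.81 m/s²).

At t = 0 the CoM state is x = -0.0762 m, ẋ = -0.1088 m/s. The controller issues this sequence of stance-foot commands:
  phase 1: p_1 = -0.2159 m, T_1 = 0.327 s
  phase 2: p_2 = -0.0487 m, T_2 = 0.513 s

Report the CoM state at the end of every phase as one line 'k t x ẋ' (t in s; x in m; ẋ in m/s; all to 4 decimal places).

1 0.3270 0.0292 0.8513
2 0.8400 1.1511 5.0916

phase 1: p=-0.2159, T=0.327, ωT=1.371078, cosh=2.096715, sinh=1.842882; start (x,ẋ)=(-0.076200, -0.108800) → end (x,ẋ)=(0.029191, 0.851342)
phase 2: p=-0.0487, T=0.513, ωT=2.150958, cosh=4.354728, sinh=4.238356; start (x,ẋ)=(0.029191, 0.851342) → end (x,ẋ)=(1.151065, 5.091560)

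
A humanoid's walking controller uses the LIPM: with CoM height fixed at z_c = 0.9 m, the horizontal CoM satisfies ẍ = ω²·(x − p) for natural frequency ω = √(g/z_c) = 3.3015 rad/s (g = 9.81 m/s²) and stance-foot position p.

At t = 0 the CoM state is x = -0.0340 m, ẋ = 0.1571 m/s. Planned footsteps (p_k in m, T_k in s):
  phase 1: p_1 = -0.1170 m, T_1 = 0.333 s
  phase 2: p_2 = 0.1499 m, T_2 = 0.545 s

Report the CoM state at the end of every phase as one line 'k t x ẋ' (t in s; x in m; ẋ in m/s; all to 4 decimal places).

phase 1: p=-0.1170, T=0.333, ωT=1.099400, cosh=1.667717, sinh=1.334646; start (x,ẋ)=(-0.034000, 0.157100) → end (x,ẋ)=(0.084929, 0.627724)
phase 2: p=0.1499, T=0.545, ωT=1.799318, cosh=3.105466, sinh=2.940054; start (x,ẋ)=(0.084929, 0.627724) → end (x,ẋ)=(0.507135, 1.318727)

1 0.3330 0.0849 0.6277
2 0.8780 0.5071 1.3187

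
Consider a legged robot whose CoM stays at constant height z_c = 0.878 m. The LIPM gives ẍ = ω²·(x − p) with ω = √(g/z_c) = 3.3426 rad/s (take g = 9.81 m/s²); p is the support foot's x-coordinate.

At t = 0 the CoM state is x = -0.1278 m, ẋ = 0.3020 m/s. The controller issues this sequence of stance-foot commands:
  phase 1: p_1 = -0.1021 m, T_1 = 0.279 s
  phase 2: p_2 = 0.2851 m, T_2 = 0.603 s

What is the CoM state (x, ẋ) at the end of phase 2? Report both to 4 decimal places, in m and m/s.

x = -0.5803, ẋ = -2.6998

phase 1: p=-0.1021, T=0.279, ωT=0.932585, cosh=1.467303, sinh=1.073768; start (x,ẋ)=(-0.127800, 0.302000) → end (x,ẋ)=(-0.042796, 0.350884)
phase 2: p=0.2851, T=0.603, ωT=2.015588, cosh=3.819190, sinh=3.685948; start (x,ẋ)=(-0.042796, 0.350884) → end (x,ẋ)=(-0.580271, -2.699801)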